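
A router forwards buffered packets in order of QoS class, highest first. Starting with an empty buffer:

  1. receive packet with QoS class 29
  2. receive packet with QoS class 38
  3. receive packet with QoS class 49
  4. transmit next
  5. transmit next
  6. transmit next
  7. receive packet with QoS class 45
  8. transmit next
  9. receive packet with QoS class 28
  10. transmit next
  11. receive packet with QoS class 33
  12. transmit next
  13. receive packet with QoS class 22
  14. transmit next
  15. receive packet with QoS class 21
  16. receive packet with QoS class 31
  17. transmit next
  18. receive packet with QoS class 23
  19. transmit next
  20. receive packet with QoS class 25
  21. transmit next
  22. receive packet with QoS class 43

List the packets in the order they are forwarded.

49, 38, 29, 45, 28, 33, 22, 31, 23, 25

insert 29 → {29}
insert 38 → {38, 29}
insert 49 → {49, 38, 29}
transmit next → 49; now {38, 29}
transmit next → 38; now {29}
transmit next → 29; now {}
insert 45 → {45}
transmit next → 45; now {}
insert 28 → {28}
transmit next → 28; now {}
insert 33 → {33}
transmit next → 33; now {}
insert 22 → {22}
transmit next → 22; now {}
insert 21 → {21}
insert 31 → {31, 21}
transmit next → 31; now {21}
insert 23 → {23, 21}
transmit next → 23; now {21}
insert 25 → {25, 21}
transmit next → 25; now {21}
insert 43 → {43, 21}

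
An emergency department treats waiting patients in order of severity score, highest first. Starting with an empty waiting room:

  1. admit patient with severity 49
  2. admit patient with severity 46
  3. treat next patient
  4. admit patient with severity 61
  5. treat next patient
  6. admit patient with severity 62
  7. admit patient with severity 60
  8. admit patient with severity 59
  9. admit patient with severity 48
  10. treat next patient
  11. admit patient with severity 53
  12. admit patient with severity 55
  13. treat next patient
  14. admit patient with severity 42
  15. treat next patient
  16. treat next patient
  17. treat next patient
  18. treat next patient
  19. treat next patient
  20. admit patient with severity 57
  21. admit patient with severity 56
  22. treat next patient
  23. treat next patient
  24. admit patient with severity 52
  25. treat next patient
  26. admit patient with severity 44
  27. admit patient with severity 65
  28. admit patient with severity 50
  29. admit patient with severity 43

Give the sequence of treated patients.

[49, 61, 62, 60, 59, 55, 53, 48, 46, 57, 56, 52]

insert 49 → {49}
insert 46 → {49, 46}
treat next patient → 49; now {46}
insert 61 → {61, 46}
treat next patient → 61; now {46}
insert 62 → {62, 46}
insert 60 → {62, 60, 46}
insert 59 → {62, 60, 59, 46}
insert 48 → {62, 60, 59, 48, 46}
treat next patient → 62; now {60, 59, 48, 46}
insert 53 → {60, 59, 53, 48, 46}
insert 55 → {60, 59, 55, 53, 48, 46}
treat next patient → 60; now {59, 55, 53, 48, 46}
insert 42 → {59, 55, 53, 48, 46, 42}
treat next patient → 59; now {55, 53, 48, 46, 42}
treat next patient → 55; now {53, 48, 46, 42}
treat next patient → 53; now {48, 46, 42}
treat next patient → 48; now {46, 42}
treat next patient → 46; now {42}
insert 57 → {57, 42}
insert 56 → {57, 56, 42}
treat next patient → 57; now {56, 42}
treat next patient → 56; now {42}
insert 52 → {52, 42}
treat next patient → 52; now {42}
insert 44 → {44, 42}
insert 65 → {65, 44, 42}
insert 50 → {65, 50, 44, 42}
insert 43 → {65, 50, 44, 43, 42}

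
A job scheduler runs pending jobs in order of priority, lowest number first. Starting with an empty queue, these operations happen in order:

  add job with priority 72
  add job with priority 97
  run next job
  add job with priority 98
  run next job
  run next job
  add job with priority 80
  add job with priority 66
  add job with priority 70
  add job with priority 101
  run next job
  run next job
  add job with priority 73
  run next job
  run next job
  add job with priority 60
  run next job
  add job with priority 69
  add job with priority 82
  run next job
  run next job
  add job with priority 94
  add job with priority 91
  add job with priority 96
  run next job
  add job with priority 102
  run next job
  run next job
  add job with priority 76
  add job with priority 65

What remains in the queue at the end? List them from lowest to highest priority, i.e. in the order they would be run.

insert 72 → {72}
insert 97 → {72, 97}
run next job → 72; now {97}
insert 98 → {97, 98}
run next job → 97; now {98}
run next job → 98; now {}
insert 80 → {80}
insert 66 → {66, 80}
insert 70 → {66, 70, 80}
insert 101 → {66, 70, 80, 101}
run next job → 66; now {70, 80, 101}
run next job → 70; now {80, 101}
insert 73 → {73, 80, 101}
run next job → 73; now {80, 101}
run next job → 80; now {101}
insert 60 → {60, 101}
run next job → 60; now {101}
insert 69 → {69, 101}
insert 82 → {69, 82, 101}
run next job → 69; now {82, 101}
run next job → 82; now {101}
insert 94 → {94, 101}
insert 91 → {91, 94, 101}
insert 96 → {91, 94, 96, 101}
run next job → 91; now {94, 96, 101}
insert 102 → {94, 96, 101, 102}
run next job → 94; now {96, 101, 102}
run next job → 96; now {101, 102}
insert 76 → {76, 101, 102}
insert 65 → {65, 76, 101, 102}

65 → 76 → 101 → 102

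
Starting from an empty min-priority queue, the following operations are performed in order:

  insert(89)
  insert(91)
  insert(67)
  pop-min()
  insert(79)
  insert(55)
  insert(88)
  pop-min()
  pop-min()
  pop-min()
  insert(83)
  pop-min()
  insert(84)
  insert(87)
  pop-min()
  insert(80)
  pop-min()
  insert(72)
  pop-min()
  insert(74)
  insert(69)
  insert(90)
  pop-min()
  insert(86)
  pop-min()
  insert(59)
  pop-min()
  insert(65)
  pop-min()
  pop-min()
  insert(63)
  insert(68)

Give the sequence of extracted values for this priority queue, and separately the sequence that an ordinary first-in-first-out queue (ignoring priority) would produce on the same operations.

priority queue: 67 → 55 → 79 → 88 → 83 → 84 → 80 → 72 → 69 → 74 → 59 → 65 → 86; FIFO queue: 89 → 91 → 67 → 79 → 55 → 88 → 83 → 84 → 87 → 80 → 72 → 74 → 69

insert 89 → {89}
insert 91 → {89, 91}
insert 67 → {67, 89, 91}
pop-min → 67; now {89, 91}
insert 79 → {79, 89, 91}
insert 55 → {55, 79, 89, 91}
insert 88 → {55, 79, 88, 89, 91}
pop-min → 55; now {79, 88, 89, 91}
pop-min → 79; now {88, 89, 91}
pop-min → 88; now {89, 91}
insert 83 → {83, 89, 91}
pop-min → 83; now {89, 91}
insert 84 → {84, 89, 91}
insert 87 → {84, 87, 89, 91}
pop-min → 84; now {87, 89, 91}
insert 80 → {80, 87, 89, 91}
pop-min → 80; now {87, 89, 91}
insert 72 → {72, 87, 89, 91}
pop-min → 72; now {87, 89, 91}
insert 74 → {74, 87, 89, 91}
insert 69 → {69, 74, 87, 89, 91}
insert 90 → {69, 74, 87, 89, 90, 91}
pop-min → 69; now {74, 87, 89, 90, 91}
insert 86 → {74, 86, 87, 89, 90, 91}
pop-min → 74; now {86, 87, 89, 90, 91}
insert 59 → {59, 86, 87, 89, 90, 91}
pop-min → 59; now {86, 87, 89, 90, 91}
insert 65 → {65, 86, 87, 89, 90, 91}
pop-min → 65; now {86, 87, 89, 90, 91}
pop-min → 86; now {87, 89, 90, 91}
insert 63 → {63, 87, 89, 90, 91}
insert 68 → {63, 68, 87, 89, 90, 91}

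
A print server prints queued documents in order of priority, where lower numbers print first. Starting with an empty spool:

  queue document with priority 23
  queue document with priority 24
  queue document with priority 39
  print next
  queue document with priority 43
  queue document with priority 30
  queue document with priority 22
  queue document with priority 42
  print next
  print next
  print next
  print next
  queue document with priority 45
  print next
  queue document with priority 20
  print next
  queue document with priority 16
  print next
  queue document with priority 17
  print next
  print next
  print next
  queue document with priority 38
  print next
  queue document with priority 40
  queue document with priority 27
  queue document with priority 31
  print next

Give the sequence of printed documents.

insert 23 → {23}
insert 24 → {23, 24}
insert 39 → {23, 24, 39}
print next → 23; now {24, 39}
insert 43 → {24, 39, 43}
insert 30 → {24, 30, 39, 43}
insert 22 → {22, 24, 30, 39, 43}
insert 42 → {22, 24, 30, 39, 42, 43}
print next → 22; now {24, 30, 39, 42, 43}
print next → 24; now {30, 39, 42, 43}
print next → 30; now {39, 42, 43}
print next → 39; now {42, 43}
insert 45 → {42, 43, 45}
print next → 42; now {43, 45}
insert 20 → {20, 43, 45}
print next → 20; now {43, 45}
insert 16 → {16, 43, 45}
print next → 16; now {43, 45}
insert 17 → {17, 43, 45}
print next → 17; now {43, 45}
print next → 43; now {45}
print next → 45; now {}
insert 38 → {38}
print next → 38; now {}
insert 40 → {40}
insert 27 → {27, 40}
insert 31 → {27, 31, 40}
print next → 27; now {31, 40}

23, 22, 24, 30, 39, 42, 20, 16, 17, 43, 45, 38, 27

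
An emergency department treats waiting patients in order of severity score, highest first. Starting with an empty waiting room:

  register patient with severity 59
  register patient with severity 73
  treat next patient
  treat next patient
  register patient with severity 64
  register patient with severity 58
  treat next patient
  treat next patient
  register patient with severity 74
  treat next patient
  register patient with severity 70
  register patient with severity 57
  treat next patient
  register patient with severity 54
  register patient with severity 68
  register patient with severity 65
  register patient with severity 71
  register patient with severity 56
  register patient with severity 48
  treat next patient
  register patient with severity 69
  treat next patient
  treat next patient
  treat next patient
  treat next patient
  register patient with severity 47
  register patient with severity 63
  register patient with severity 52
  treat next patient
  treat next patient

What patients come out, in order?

insert 59 → {59}
insert 73 → {73, 59}
treat next patient → 73; now {59}
treat next patient → 59; now {}
insert 64 → {64}
insert 58 → {64, 58}
treat next patient → 64; now {58}
treat next patient → 58; now {}
insert 74 → {74}
treat next patient → 74; now {}
insert 70 → {70}
insert 57 → {70, 57}
treat next patient → 70; now {57}
insert 54 → {57, 54}
insert 68 → {68, 57, 54}
insert 65 → {68, 65, 57, 54}
insert 71 → {71, 68, 65, 57, 54}
insert 56 → {71, 68, 65, 57, 56, 54}
insert 48 → {71, 68, 65, 57, 56, 54, 48}
treat next patient → 71; now {68, 65, 57, 56, 54, 48}
insert 69 → {69, 68, 65, 57, 56, 54, 48}
treat next patient → 69; now {68, 65, 57, 56, 54, 48}
treat next patient → 68; now {65, 57, 56, 54, 48}
treat next patient → 65; now {57, 56, 54, 48}
treat next patient → 57; now {56, 54, 48}
insert 47 → {56, 54, 48, 47}
insert 63 → {63, 56, 54, 48, 47}
insert 52 → {63, 56, 54, 52, 48, 47}
treat next patient → 63; now {56, 54, 52, 48, 47}
treat next patient → 56; now {54, 52, 48, 47}

[73, 59, 64, 58, 74, 70, 71, 69, 68, 65, 57, 63, 56]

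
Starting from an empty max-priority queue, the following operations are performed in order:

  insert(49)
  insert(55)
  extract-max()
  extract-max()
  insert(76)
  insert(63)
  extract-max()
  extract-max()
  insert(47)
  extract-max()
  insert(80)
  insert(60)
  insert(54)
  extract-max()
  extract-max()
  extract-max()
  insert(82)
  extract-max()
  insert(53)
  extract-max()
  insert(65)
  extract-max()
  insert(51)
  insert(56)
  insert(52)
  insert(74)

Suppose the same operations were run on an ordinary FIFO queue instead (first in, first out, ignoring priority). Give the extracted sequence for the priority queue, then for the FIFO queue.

insert 49 → {49}
insert 55 → {55, 49}
extract-max → 55; now {49}
extract-max → 49; now {}
insert 76 → {76}
insert 63 → {76, 63}
extract-max → 76; now {63}
extract-max → 63; now {}
insert 47 → {47}
extract-max → 47; now {}
insert 80 → {80}
insert 60 → {80, 60}
insert 54 → {80, 60, 54}
extract-max → 80; now {60, 54}
extract-max → 60; now {54}
extract-max → 54; now {}
insert 82 → {82}
extract-max → 82; now {}
insert 53 → {53}
extract-max → 53; now {}
insert 65 → {65}
extract-max → 65; now {}
insert 51 → {51}
insert 56 → {56, 51}
insert 52 → {56, 52, 51}
insert 74 → {74, 56, 52, 51}

priority queue: 55, 49, 76, 63, 47, 80, 60, 54, 82, 53, 65; FIFO queue: [49, 55, 76, 63, 47, 80, 60, 54, 82, 53, 65]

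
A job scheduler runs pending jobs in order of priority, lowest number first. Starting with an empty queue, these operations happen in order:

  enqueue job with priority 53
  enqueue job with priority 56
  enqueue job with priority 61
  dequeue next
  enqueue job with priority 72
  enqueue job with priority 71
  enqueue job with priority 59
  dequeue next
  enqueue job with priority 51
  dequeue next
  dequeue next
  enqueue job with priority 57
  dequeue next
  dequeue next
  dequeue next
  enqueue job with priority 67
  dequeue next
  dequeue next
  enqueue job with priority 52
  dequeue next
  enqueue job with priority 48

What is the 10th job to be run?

52

insert 53 → {53}
insert 56 → {53, 56}
insert 61 → {53, 56, 61}
dequeue next → 53; now {56, 61}
insert 72 → {56, 61, 72}
insert 71 → {56, 61, 71, 72}
insert 59 → {56, 59, 61, 71, 72}
dequeue next → 56; now {59, 61, 71, 72}
insert 51 → {51, 59, 61, 71, 72}
dequeue next → 51; now {59, 61, 71, 72}
dequeue next → 59; now {61, 71, 72}
insert 57 → {57, 61, 71, 72}
dequeue next → 57; now {61, 71, 72}
dequeue next → 61; now {71, 72}
dequeue next → 71; now {72}
insert 67 → {67, 72}
dequeue next → 67; now {72}
dequeue next → 72; now {}
insert 52 → {52}
dequeue next → 52; now {}
insert 48 → {48}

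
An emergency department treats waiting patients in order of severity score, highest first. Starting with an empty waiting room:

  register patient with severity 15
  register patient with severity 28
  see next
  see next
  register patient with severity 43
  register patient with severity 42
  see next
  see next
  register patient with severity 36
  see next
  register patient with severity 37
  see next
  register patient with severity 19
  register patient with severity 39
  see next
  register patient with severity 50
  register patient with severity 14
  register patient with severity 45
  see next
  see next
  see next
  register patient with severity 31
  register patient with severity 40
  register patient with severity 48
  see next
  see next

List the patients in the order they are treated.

insert 15 → {15}
insert 28 → {28, 15}
see next → 28; now {15}
see next → 15; now {}
insert 43 → {43}
insert 42 → {43, 42}
see next → 43; now {42}
see next → 42; now {}
insert 36 → {36}
see next → 36; now {}
insert 37 → {37}
see next → 37; now {}
insert 19 → {19}
insert 39 → {39, 19}
see next → 39; now {19}
insert 50 → {50, 19}
insert 14 → {50, 19, 14}
insert 45 → {50, 45, 19, 14}
see next → 50; now {45, 19, 14}
see next → 45; now {19, 14}
see next → 19; now {14}
insert 31 → {31, 14}
insert 40 → {40, 31, 14}
insert 48 → {48, 40, 31, 14}
see next → 48; now {40, 31, 14}
see next → 40; now {31, 14}

[28, 15, 43, 42, 36, 37, 39, 50, 45, 19, 48, 40]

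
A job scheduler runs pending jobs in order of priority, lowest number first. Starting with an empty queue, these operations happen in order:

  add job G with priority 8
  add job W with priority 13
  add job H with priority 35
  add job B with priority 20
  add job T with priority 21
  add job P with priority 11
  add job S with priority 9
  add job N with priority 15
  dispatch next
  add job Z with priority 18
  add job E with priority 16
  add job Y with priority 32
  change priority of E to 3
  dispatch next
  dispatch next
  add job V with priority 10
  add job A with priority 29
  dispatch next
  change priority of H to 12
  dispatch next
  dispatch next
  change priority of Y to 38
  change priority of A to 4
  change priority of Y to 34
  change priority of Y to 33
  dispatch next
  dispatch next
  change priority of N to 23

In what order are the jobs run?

[G, E, S, V, P, H, A, W]

add G (priority 8) → {G:8}
add W (priority 13) → {G:8, W:13}
add H (priority 35) → {G:8, W:13, H:35}
add B (priority 20) → {G:8, W:13, B:20, H:35}
add T (priority 21) → {G:8, W:13, B:20, T:21, H:35}
add P (priority 11) → {G:8, P:11, W:13, B:20, T:21, H:35}
add S (priority 9) → {G:8, S:9, P:11, W:13, B:20, T:21, H:35}
add N (priority 15) → {G:8, S:9, P:11, W:13, N:15, B:20, T:21, H:35}
dispatch next → G; now {S:9, P:11, W:13, N:15, B:20, T:21, H:35}
add Z (priority 18) → {S:9, P:11, W:13, N:15, Z:18, B:20, T:21, H:35}
add E (priority 16) → {S:9, P:11, W:13, N:15, E:16, Z:18, B:20, T:21, H:35}
add Y (priority 32) → {S:9, P:11, W:13, N:15, E:16, Z:18, B:20, T:21, Y:32, H:35}
update E to priority 3 → {E:3, S:9, P:11, W:13, N:15, Z:18, B:20, T:21, Y:32, H:35}
dispatch next → E; now {S:9, P:11, W:13, N:15, Z:18, B:20, T:21, Y:32, H:35}
dispatch next → S; now {P:11, W:13, N:15, Z:18, B:20, T:21, Y:32, H:35}
add V (priority 10) → {V:10, P:11, W:13, N:15, Z:18, B:20, T:21, Y:32, H:35}
add A (priority 29) → {V:10, P:11, W:13, N:15, Z:18, B:20, T:21, A:29, Y:32, H:35}
dispatch next → V; now {P:11, W:13, N:15, Z:18, B:20, T:21, A:29, Y:32, H:35}
update H to priority 12 → {P:11, H:12, W:13, N:15, Z:18, B:20, T:21, A:29, Y:32}
dispatch next → P; now {H:12, W:13, N:15, Z:18, B:20, T:21, A:29, Y:32}
dispatch next → H; now {W:13, N:15, Z:18, B:20, T:21, A:29, Y:32}
update Y to priority 38 → {W:13, N:15, Z:18, B:20, T:21, A:29, Y:38}
update A to priority 4 → {A:4, W:13, N:15, Z:18, B:20, T:21, Y:38}
update Y to priority 34 → {A:4, W:13, N:15, Z:18, B:20, T:21, Y:34}
update Y to priority 33 → {A:4, W:13, N:15, Z:18, B:20, T:21, Y:33}
dispatch next → A; now {W:13, N:15, Z:18, B:20, T:21, Y:33}
dispatch next → W; now {N:15, Z:18, B:20, T:21, Y:33}
update N to priority 23 → {Z:18, B:20, T:21, N:23, Y:33}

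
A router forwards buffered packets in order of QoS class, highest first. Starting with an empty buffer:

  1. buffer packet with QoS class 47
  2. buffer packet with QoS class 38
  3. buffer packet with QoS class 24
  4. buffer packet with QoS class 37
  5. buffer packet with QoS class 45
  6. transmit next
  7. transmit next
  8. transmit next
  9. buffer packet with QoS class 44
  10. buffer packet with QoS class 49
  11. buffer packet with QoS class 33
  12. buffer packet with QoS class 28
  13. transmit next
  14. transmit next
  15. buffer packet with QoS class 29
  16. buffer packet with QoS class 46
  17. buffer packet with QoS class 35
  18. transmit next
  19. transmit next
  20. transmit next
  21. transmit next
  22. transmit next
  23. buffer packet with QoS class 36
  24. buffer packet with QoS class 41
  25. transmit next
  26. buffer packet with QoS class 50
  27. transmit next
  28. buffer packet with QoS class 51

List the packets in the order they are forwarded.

47 → 45 → 38 → 49 → 44 → 46 → 37 → 35 → 33 → 29 → 41 → 50

insert 47 → {47}
insert 38 → {47, 38}
insert 24 → {47, 38, 24}
insert 37 → {47, 38, 37, 24}
insert 45 → {47, 45, 38, 37, 24}
transmit next → 47; now {45, 38, 37, 24}
transmit next → 45; now {38, 37, 24}
transmit next → 38; now {37, 24}
insert 44 → {44, 37, 24}
insert 49 → {49, 44, 37, 24}
insert 33 → {49, 44, 37, 33, 24}
insert 28 → {49, 44, 37, 33, 28, 24}
transmit next → 49; now {44, 37, 33, 28, 24}
transmit next → 44; now {37, 33, 28, 24}
insert 29 → {37, 33, 29, 28, 24}
insert 46 → {46, 37, 33, 29, 28, 24}
insert 35 → {46, 37, 35, 33, 29, 28, 24}
transmit next → 46; now {37, 35, 33, 29, 28, 24}
transmit next → 37; now {35, 33, 29, 28, 24}
transmit next → 35; now {33, 29, 28, 24}
transmit next → 33; now {29, 28, 24}
transmit next → 29; now {28, 24}
insert 36 → {36, 28, 24}
insert 41 → {41, 36, 28, 24}
transmit next → 41; now {36, 28, 24}
insert 50 → {50, 36, 28, 24}
transmit next → 50; now {36, 28, 24}
insert 51 → {51, 36, 28, 24}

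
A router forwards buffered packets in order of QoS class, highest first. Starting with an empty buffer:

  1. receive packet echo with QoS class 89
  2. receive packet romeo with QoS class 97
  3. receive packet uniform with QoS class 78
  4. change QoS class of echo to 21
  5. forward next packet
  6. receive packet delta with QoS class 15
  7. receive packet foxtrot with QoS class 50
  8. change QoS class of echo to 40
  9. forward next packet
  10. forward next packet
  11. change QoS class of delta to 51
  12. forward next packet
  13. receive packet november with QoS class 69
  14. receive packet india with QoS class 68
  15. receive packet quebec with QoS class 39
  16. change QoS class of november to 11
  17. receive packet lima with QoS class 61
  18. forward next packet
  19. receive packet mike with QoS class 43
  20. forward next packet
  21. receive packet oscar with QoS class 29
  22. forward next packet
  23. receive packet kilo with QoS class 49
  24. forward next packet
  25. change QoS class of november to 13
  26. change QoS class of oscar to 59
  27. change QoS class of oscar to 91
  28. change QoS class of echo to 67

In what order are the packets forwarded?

romeo → uniform → foxtrot → delta → india → lima → mike → kilo

add echo (QoS class 89) → {echo:89}
add romeo (QoS class 97) → {romeo:97, echo:89}
add uniform (QoS class 78) → {romeo:97, echo:89, uniform:78}
update echo to QoS class 21 → {romeo:97, uniform:78, echo:21}
forward next packet → romeo; now {uniform:78, echo:21}
add delta (QoS class 15) → {uniform:78, echo:21, delta:15}
add foxtrot (QoS class 50) → {uniform:78, foxtrot:50, echo:21, delta:15}
update echo to QoS class 40 → {uniform:78, foxtrot:50, echo:40, delta:15}
forward next packet → uniform; now {foxtrot:50, echo:40, delta:15}
forward next packet → foxtrot; now {echo:40, delta:15}
update delta to QoS class 51 → {delta:51, echo:40}
forward next packet → delta; now {echo:40}
add november (QoS class 69) → {november:69, echo:40}
add india (QoS class 68) → {november:69, india:68, echo:40}
add quebec (QoS class 39) → {november:69, india:68, echo:40, quebec:39}
update november to QoS class 11 → {india:68, echo:40, quebec:39, november:11}
add lima (QoS class 61) → {india:68, lima:61, echo:40, quebec:39, november:11}
forward next packet → india; now {lima:61, echo:40, quebec:39, november:11}
add mike (QoS class 43) → {lima:61, mike:43, echo:40, quebec:39, november:11}
forward next packet → lima; now {mike:43, echo:40, quebec:39, november:11}
add oscar (QoS class 29) → {mike:43, echo:40, quebec:39, oscar:29, november:11}
forward next packet → mike; now {echo:40, quebec:39, oscar:29, november:11}
add kilo (QoS class 49) → {kilo:49, echo:40, quebec:39, oscar:29, november:11}
forward next packet → kilo; now {echo:40, quebec:39, oscar:29, november:11}
update november to QoS class 13 → {echo:40, quebec:39, oscar:29, november:13}
update oscar to QoS class 59 → {oscar:59, echo:40, quebec:39, november:13}
update oscar to QoS class 91 → {oscar:91, echo:40, quebec:39, november:13}
update echo to QoS class 67 → {oscar:91, echo:67, quebec:39, november:13}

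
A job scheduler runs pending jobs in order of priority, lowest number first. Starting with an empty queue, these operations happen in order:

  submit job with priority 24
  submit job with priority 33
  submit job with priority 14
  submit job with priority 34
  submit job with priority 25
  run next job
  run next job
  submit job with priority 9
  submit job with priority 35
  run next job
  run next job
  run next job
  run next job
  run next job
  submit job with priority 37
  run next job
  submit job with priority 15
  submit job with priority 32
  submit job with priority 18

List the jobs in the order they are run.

14, 24, 9, 25, 33, 34, 35, 37

insert 24 → {24}
insert 33 → {24, 33}
insert 14 → {14, 24, 33}
insert 34 → {14, 24, 33, 34}
insert 25 → {14, 24, 25, 33, 34}
run next job → 14; now {24, 25, 33, 34}
run next job → 24; now {25, 33, 34}
insert 9 → {9, 25, 33, 34}
insert 35 → {9, 25, 33, 34, 35}
run next job → 9; now {25, 33, 34, 35}
run next job → 25; now {33, 34, 35}
run next job → 33; now {34, 35}
run next job → 34; now {35}
run next job → 35; now {}
insert 37 → {37}
run next job → 37; now {}
insert 15 → {15}
insert 32 → {15, 32}
insert 18 → {15, 18, 32}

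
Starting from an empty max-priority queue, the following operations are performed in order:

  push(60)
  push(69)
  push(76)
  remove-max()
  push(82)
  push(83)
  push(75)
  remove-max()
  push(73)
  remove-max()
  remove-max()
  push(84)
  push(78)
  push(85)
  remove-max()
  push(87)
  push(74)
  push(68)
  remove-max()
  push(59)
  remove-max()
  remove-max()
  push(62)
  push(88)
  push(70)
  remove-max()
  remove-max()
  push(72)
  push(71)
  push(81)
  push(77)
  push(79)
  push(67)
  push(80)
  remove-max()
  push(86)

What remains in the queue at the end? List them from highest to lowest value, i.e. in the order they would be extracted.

insert 60 → {60}
insert 69 → {69, 60}
insert 76 → {76, 69, 60}
remove-max → 76; now {69, 60}
insert 82 → {82, 69, 60}
insert 83 → {83, 82, 69, 60}
insert 75 → {83, 82, 75, 69, 60}
remove-max → 83; now {82, 75, 69, 60}
insert 73 → {82, 75, 73, 69, 60}
remove-max → 82; now {75, 73, 69, 60}
remove-max → 75; now {73, 69, 60}
insert 84 → {84, 73, 69, 60}
insert 78 → {84, 78, 73, 69, 60}
insert 85 → {85, 84, 78, 73, 69, 60}
remove-max → 85; now {84, 78, 73, 69, 60}
insert 87 → {87, 84, 78, 73, 69, 60}
insert 74 → {87, 84, 78, 74, 73, 69, 60}
insert 68 → {87, 84, 78, 74, 73, 69, 68, 60}
remove-max → 87; now {84, 78, 74, 73, 69, 68, 60}
insert 59 → {84, 78, 74, 73, 69, 68, 60, 59}
remove-max → 84; now {78, 74, 73, 69, 68, 60, 59}
remove-max → 78; now {74, 73, 69, 68, 60, 59}
insert 62 → {74, 73, 69, 68, 62, 60, 59}
insert 88 → {88, 74, 73, 69, 68, 62, 60, 59}
insert 70 → {88, 74, 73, 70, 69, 68, 62, 60, 59}
remove-max → 88; now {74, 73, 70, 69, 68, 62, 60, 59}
remove-max → 74; now {73, 70, 69, 68, 62, 60, 59}
insert 72 → {73, 72, 70, 69, 68, 62, 60, 59}
insert 71 → {73, 72, 71, 70, 69, 68, 62, 60, 59}
insert 81 → {81, 73, 72, 71, 70, 69, 68, 62, 60, 59}
insert 77 → {81, 77, 73, 72, 71, 70, 69, 68, 62, 60, 59}
insert 79 → {81, 79, 77, 73, 72, 71, 70, 69, 68, 62, 60, 59}
insert 67 → {81, 79, 77, 73, 72, 71, 70, 69, 68, 67, 62, 60, 59}
insert 80 → {81, 80, 79, 77, 73, 72, 71, 70, 69, 68, 67, 62, 60, 59}
remove-max → 81; now {80, 79, 77, 73, 72, 71, 70, 69, 68, 67, 62, 60, 59}
insert 86 → {86, 80, 79, 77, 73, 72, 71, 70, 69, 68, 67, 62, 60, 59}

[86, 80, 79, 77, 73, 72, 71, 70, 69, 68, 67, 62, 60, 59]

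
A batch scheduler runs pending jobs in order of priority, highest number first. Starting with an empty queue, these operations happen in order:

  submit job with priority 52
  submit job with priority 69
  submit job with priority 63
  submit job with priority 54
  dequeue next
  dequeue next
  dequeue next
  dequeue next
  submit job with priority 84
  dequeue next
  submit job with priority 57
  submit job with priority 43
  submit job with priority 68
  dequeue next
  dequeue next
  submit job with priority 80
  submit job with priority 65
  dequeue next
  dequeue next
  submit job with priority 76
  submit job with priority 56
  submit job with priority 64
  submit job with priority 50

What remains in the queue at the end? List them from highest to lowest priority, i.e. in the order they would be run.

76 → 64 → 56 → 50 → 43

insert 52 → {52}
insert 69 → {69, 52}
insert 63 → {69, 63, 52}
insert 54 → {69, 63, 54, 52}
dequeue next → 69; now {63, 54, 52}
dequeue next → 63; now {54, 52}
dequeue next → 54; now {52}
dequeue next → 52; now {}
insert 84 → {84}
dequeue next → 84; now {}
insert 57 → {57}
insert 43 → {57, 43}
insert 68 → {68, 57, 43}
dequeue next → 68; now {57, 43}
dequeue next → 57; now {43}
insert 80 → {80, 43}
insert 65 → {80, 65, 43}
dequeue next → 80; now {65, 43}
dequeue next → 65; now {43}
insert 76 → {76, 43}
insert 56 → {76, 56, 43}
insert 64 → {76, 64, 56, 43}
insert 50 → {76, 64, 56, 50, 43}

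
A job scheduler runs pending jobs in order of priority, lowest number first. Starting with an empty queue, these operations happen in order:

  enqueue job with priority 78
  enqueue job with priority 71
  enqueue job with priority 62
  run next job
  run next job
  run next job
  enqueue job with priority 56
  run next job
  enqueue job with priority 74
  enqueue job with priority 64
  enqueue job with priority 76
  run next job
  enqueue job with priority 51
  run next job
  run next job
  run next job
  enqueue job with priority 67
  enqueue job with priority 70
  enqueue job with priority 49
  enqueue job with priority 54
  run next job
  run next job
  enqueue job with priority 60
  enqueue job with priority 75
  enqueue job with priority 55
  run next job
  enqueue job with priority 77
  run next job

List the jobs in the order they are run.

insert 78 → {78}
insert 71 → {71, 78}
insert 62 → {62, 71, 78}
run next job → 62; now {71, 78}
run next job → 71; now {78}
run next job → 78; now {}
insert 56 → {56}
run next job → 56; now {}
insert 74 → {74}
insert 64 → {64, 74}
insert 76 → {64, 74, 76}
run next job → 64; now {74, 76}
insert 51 → {51, 74, 76}
run next job → 51; now {74, 76}
run next job → 74; now {76}
run next job → 76; now {}
insert 67 → {67}
insert 70 → {67, 70}
insert 49 → {49, 67, 70}
insert 54 → {49, 54, 67, 70}
run next job → 49; now {54, 67, 70}
run next job → 54; now {67, 70}
insert 60 → {60, 67, 70}
insert 75 → {60, 67, 70, 75}
insert 55 → {55, 60, 67, 70, 75}
run next job → 55; now {60, 67, 70, 75}
insert 77 → {60, 67, 70, 75, 77}
run next job → 60; now {67, 70, 75, 77}

[62, 71, 78, 56, 64, 51, 74, 76, 49, 54, 55, 60]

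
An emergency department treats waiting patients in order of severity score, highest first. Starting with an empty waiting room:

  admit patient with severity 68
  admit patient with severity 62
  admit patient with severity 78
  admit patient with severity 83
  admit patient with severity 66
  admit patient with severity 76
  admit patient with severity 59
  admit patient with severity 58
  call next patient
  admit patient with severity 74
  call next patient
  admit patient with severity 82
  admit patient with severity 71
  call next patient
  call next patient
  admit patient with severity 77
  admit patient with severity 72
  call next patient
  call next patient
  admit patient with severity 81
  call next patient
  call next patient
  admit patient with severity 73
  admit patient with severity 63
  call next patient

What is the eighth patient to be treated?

insert 68 → {68}
insert 62 → {68, 62}
insert 78 → {78, 68, 62}
insert 83 → {83, 78, 68, 62}
insert 66 → {83, 78, 68, 66, 62}
insert 76 → {83, 78, 76, 68, 66, 62}
insert 59 → {83, 78, 76, 68, 66, 62, 59}
insert 58 → {83, 78, 76, 68, 66, 62, 59, 58}
call next patient → 83; now {78, 76, 68, 66, 62, 59, 58}
insert 74 → {78, 76, 74, 68, 66, 62, 59, 58}
call next patient → 78; now {76, 74, 68, 66, 62, 59, 58}
insert 82 → {82, 76, 74, 68, 66, 62, 59, 58}
insert 71 → {82, 76, 74, 71, 68, 66, 62, 59, 58}
call next patient → 82; now {76, 74, 71, 68, 66, 62, 59, 58}
call next patient → 76; now {74, 71, 68, 66, 62, 59, 58}
insert 77 → {77, 74, 71, 68, 66, 62, 59, 58}
insert 72 → {77, 74, 72, 71, 68, 66, 62, 59, 58}
call next patient → 77; now {74, 72, 71, 68, 66, 62, 59, 58}
call next patient → 74; now {72, 71, 68, 66, 62, 59, 58}
insert 81 → {81, 72, 71, 68, 66, 62, 59, 58}
call next patient → 81; now {72, 71, 68, 66, 62, 59, 58}
call next patient → 72; now {71, 68, 66, 62, 59, 58}
insert 73 → {73, 71, 68, 66, 62, 59, 58}
insert 63 → {73, 71, 68, 66, 63, 62, 59, 58}
call next patient → 73; now {71, 68, 66, 63, 62, 59, 58}

72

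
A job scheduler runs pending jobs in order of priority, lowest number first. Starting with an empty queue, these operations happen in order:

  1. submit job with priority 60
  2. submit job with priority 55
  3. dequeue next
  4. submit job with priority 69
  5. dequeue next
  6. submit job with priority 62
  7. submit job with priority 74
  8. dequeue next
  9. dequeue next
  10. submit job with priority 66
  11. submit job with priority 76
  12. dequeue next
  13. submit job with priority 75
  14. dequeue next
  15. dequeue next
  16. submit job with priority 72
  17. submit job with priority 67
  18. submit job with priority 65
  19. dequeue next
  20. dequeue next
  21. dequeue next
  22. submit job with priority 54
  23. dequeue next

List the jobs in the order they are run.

insert 60 → {60}
insert 55 → {55, 60}
dequeue next → 55; now {60}
insert 69 → {60, 69}
dequeue next → 60; now {69}
insert 62 → {62, 69}
insert 74 → {62, 69, 74}
dequeue next → 62; now {69, 74}
dequeue next → 69; now {74}
insert 66 → {66, 74}
insert 76 → {66, 74, 76}
dequeue next → 66; now {74, 76}
insert 75 → {74, 75, 76}
dequeue next → 74; now {75, 76}
dequeue next → 75; now {76}
insert 72 → {72, 76}
insert 67 → {67, 72, 76}
insert 65 → {65, 67, 72, 76}
dequeue next → 65; now {67, 72, 76}
dequeue next → 67; now {72, 76}
dequeue next → 72; now {76}
insert 54 → {54, 76}
dequeue next → 54; now {76}

[55, 60, 62, 69, 66, 74, 75, 65, 67, 72, 54]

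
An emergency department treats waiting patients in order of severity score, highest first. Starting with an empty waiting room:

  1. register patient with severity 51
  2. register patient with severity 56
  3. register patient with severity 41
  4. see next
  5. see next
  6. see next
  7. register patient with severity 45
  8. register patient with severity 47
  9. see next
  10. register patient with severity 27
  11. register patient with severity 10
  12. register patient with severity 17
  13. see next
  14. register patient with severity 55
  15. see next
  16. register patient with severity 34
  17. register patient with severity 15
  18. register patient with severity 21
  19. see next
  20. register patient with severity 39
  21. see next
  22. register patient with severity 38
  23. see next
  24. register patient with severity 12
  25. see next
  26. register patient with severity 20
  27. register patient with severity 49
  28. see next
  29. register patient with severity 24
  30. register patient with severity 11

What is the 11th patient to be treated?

49

insert 51 → {51}
insert 56 → {56, 51}
insert 41 → {56, 51, 41}
see next → 56; now {51, 41}
see next → 51; now {41}
see next → 41; now {}
insert 45 → {45}
insert 47 → {47, 45}
see next → 47; now {45}
insert 27 → {45, 27}
insert 10 → {45, 27, 10}
insert 17 → {45, 27, 17, 10}
see next → 45; now {27, 17, 10}
insert 55 → {55, 27, 17, 10}
see next → 55; now {27, 17, 10}
insert 34 → {34, 27, 17, 10}
insert 15 → {34, 27, 17, 15, 10}
insert 21 → {34, 27, 21, 17, 15, 10}
see next → 34; now {27, 21, 17, 15, 10}
insert 39 → {39, 27, 21, 17, 15, 10}
see next → 39; now {27, 21, 17, 15, 10}
insert 38 → {38, 27, 21, 17, 15, 10}
see next → 38; now {27, 21, 17, 15, 10}
insert 12 → {27, 21, 17, 15, 12, 10}
see next → 27; now {21, 17, 15, 12, 10}
insert 20 → {21, 20, 17, 15, 12, 10}
insert 49 → {49, 21, 20, 17, 15, 12, 10}
see next → 49; now {21, 20, 17, 15, 12, 10}
insert 24 → {24, 21, 20, 17, 15, 12, 10}
insert 11 → {24, 21, 20, 17, 15, 12, 11, 10}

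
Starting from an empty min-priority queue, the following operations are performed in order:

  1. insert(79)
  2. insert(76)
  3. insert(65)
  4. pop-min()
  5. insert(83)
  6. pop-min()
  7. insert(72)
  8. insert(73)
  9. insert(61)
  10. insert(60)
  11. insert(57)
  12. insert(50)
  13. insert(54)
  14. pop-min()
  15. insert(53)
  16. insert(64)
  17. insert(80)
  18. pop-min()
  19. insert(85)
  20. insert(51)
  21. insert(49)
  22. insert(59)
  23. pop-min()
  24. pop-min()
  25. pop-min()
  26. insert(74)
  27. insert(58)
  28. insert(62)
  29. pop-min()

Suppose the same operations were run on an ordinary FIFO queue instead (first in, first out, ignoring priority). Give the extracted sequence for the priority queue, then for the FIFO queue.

priority queue: 65 → 76 → 50 → 53 → 49 → 51 → 54 → 57; FIFO queue: 79 → 76 → 65 → 83 → 72 → 73 → 61 → 60

insert 79 → {79}
insert 76 → {76, 79}
insert 65 → {65, 76, 79}
pop-min → 65; now {76, 79}
insert 83 → {76, 79, 83}
pop-min → 76; now {79, 83}
insert 72 → {72, 79, 83}
insert 73 → {72, 73, 79, 83}
insert 61 → {61, 72, 73, 79, 83}
insert 60 → {60, 61, 72, 73, 79, 83}
insert 57 → {57, 60, 61, 72, 73, 79, 83}
insert 50 → {50, 57, 60, 61, 72, 73, 79, 83}
insert 54 → {50, 54, 57, 60, 61, 72, 73, 79, 83}
pop-min → 50; now {54, 57, 60, 61, 72, 73, 79, 83}
insert 53 → {53, 54, 57, 60, 61, 72, 73, 79, 83}
insert 64 → {53, 54, 57, 60, 61, 64, 72, 73, 79, 83}
insert 80 → {53, 54, 57, 60, 61, 64, 72, 73, 79, 80, 83}
pop-min → 53; now {54, 57, 60, 61, 64, 72, 73, 79, 80, 83}
insert 85 → {54, 57, 60, 61, 64, 72, 73, 79, 80, 83, 85}
insert 51 → {51, 54, 57, 60, 61, 64, 72, 73, 79, 80, 83, 85}
insert 49 → {49, 51, 54, 57, 60, 61, 64, 72, 73, 79, 80, 83, 85}
insert 59 → {49, 51, 54, 57, 59, 60, 61, 64, 72, 73, 79, 80, 83, 85}
pop-min → 49; now {51, 54, 57, 59, 60, 61, 64, 72, 73, 79, 80, 83, 85}
pop-min → 51; now {54, 57, 59, 60, 61, 64, 72, 73, 79, 80, 83, 85}
pop-min → 54; now {57, 59, 60, 61, 64, 72, 73, 79, 80, 83, 85}
insert 74 → {57, 59, 60, 61, 64, 72, 73, 74, 79, 80, 83, 85}
insert 58 → {57, 58, 59, 60, 61, 64, 72, 73, 74, 79, 80, 83, 85}
insert 62 → {57, 58, 59, 60, 61, 62, 64, 72, 73, 74, 79, 80, 83, 85}
pop-min → 57; now {58, 59, 60, 61, 62, 64, 72, 73, 74, 79, 80, 83, 85}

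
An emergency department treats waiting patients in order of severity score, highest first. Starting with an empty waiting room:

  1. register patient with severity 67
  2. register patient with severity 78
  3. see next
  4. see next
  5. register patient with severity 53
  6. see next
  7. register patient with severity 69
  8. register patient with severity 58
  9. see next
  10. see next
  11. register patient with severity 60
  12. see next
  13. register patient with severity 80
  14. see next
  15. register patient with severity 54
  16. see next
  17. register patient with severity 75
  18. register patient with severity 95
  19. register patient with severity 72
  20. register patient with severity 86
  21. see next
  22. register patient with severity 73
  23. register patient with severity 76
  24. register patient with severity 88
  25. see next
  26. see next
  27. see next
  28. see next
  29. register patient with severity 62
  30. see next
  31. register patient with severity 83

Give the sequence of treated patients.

insert 67 → {67}
insert 78 → {78, 67}
see next → 78; now {67}
see next → 67; now {}
insert 53 → {53}
see next → 53; now {}
insert 69 → {69}
insert 58 → {69, 58}
see next → 69; now {58}
see next → 58; now {}
insert 60 → {60}
see next → 60; now {}
insert 80 → {80}
see next → 80; now {}
insert 54 → {54}
see next → 54; now {}
insert 75 → {75}
insert 95 → {95, 75}
insert 72 → {95, 75, 72}
insert 86 → {95, 86, 75, 72}
see next → 95; now {86, 75, 72}
insert 73 → {86, 75, 73, 72}
insert 76 → {86, 76, 75, 73, 72}
insert 88 → {88, 86, 76, 75, 73, 72}
see next → 88; now {86, 76, 75, 73, 72}
see next → 86; now {76, 75, 73, 72}
see next → 76; now {75, 73, 72}
see next → 75; now {73, 72}
insert 62 → {73, 72, 62}
see next → 73; now {72, 62}
insert 83 → {83, 72, 62}

[78, 67, 53, 69, 58, 60, 80, 54, 95, 88, 86, 76, 75, 73]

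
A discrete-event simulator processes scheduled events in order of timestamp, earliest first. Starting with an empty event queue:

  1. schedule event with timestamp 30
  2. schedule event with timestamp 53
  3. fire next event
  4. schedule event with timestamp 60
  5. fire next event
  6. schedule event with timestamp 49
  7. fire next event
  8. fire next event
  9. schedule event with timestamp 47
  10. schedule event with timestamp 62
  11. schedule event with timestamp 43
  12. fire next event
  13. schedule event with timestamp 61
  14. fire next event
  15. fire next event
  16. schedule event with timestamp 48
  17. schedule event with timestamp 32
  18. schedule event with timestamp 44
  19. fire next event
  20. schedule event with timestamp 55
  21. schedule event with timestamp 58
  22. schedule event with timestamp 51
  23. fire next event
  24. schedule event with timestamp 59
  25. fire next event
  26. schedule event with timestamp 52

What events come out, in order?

insert 30 → {30}
insert 53 → {30, 53}
fire next event → 30; now {53}
insert 60 → {53, 60}
fire next event → 53; now {60}
insert 49 → {49, 60}
fire next event → 49; now {60}
fire next event → 60; now {}
insert 47 → {47}
insert 62 → {47, 62}
insert 43 → {43, 47, 62}
fire next event → 43; now {47, 62}
insert 61 → {47, 61, 62}
fire next event → 47; now {61, 62}
fire next event → 61; now {62}
insert 48 → {48, 62}
insert 32 → {32, 48, 62}
insert 44 → {32, 44, 48, 62}
fire next event → 32; now {44, 48, 62}
insert 55 → {44, 48, 55, 62}
insert 58 → {44, 48, 55, 58, 62}
insert 51 → {44, 48, 51, 55, 58, 62}
fire next event → 44; now {48, 51, 55, 58, 62}
insert 59 → {48, 51, 55, 58, 59, 62}
fire next event → 48; now {51, 55, 58, 59, 62}
insert 52 → {51, 52, 55, 58, 59, 62}

[30, 53, 49, 60, 43, 47, 61, 32, 44, 48]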